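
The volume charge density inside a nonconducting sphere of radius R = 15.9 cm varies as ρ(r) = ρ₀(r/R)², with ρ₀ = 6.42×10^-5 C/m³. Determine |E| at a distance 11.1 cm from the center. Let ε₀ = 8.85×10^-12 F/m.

Use a concentric Gaussian sphere at r = 11.1 cm (r < R).
Q_enc = ∫₀^r ρ(r')·4πr'² dr' = (4πρ₀/R²) ∫₀^r r'^4 dr' = 4πρ₀ r^5/(5·R²) = 1.075e-7 C.
Gauss's law: E·4πr² = Q_enc/ε₀.
E = |Q_enc|/(4πε₀r²) = (1.075×10^-7)/(4π·8.85×10^-12·(0.111)²) = 7.85e4 N/C.

|E| ≈ 7.85e4 N/C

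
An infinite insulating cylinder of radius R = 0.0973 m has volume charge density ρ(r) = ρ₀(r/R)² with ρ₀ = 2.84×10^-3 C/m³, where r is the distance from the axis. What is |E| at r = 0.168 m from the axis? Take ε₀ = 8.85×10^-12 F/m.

4.52e6 N/C

Take a coaxial cylindrical Gaussian surface of radius r = 0.168 m and length L (r > R, full charge per length enclosed).
λ_enc = 2π ∫₀^R ρ₀(r'/R)^2 r' dr' = 2πρ₀R²/4 = 4.223e-5 C/m.
Gauss's law: E·2πrL = λ_enc L/ε₀.
E = |λ_enc|/(2πε₀r) = (4.223×10^-5)/(2π·8.85×10^-12·0.168) = 4.52×10^6 N/C.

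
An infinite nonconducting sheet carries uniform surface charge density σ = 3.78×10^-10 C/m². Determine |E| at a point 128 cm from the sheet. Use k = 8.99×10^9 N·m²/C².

By planar symmetry E is perpendicular to the sheet and uniform; use a Gaussian pillbox with flat faces of area A on each side of the sheet.
Flux Φ = 2EA and Q_enc = σA, so 2EA = σA/ε₀ ⇒ E = |σ|/(2ε₀), independent of distance.
E = 2πk|σ| = 2π(8.99×10^9)(3.78×10^-10) = 21.4 N/C.

21.4 N/C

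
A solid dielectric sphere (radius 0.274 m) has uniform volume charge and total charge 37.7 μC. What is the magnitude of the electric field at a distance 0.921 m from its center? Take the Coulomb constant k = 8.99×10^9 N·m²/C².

|E| ≈ 4.00e5 N/C

Use a concentric Gaussian sphere at r = 0.921 m (r > R, so the entire charge is enclosed).
Q_enc = 37.7 μC = 3.77e-5 C.
Gauss's law: E·4πr² = Q_enc/ε₀.
E = k|Q_enc|/r² = (8.99×10^9)(3.77e-5)/(0.921)² = 4.00×10^5 N/C.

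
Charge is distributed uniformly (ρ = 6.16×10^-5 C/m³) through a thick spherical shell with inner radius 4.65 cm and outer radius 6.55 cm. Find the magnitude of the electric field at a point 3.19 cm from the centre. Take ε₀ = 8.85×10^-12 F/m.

By spherical symmetry E is radial; choose a Gaussian sphere of radius r = 3.19 cm (r < 4.65 cm, inside the empty cavity).
Q_enc = 0 (all charge lies at larger r); Gauss's law gives E = 0.

E = 0 (no enclosed charge)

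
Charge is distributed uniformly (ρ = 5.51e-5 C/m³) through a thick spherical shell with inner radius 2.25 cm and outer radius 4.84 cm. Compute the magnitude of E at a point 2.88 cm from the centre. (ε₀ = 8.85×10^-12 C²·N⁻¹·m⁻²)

Use a concentric Gaussian sphere at r = 2.88 cm (within the shell material, 2.25 cm < r < 4.84 cm).
Only the shell between 2.25 cm and r is enclosed: Q_enc = ρ·(4π/3)(r³ − a³) = (5.51×10^-5)·(4π/3)·((0.0288)³ − (0.0225)³) = 2.884×10^-9 C.
Since E is radial and uniform over the Gaussian sphere, Φ = E·4πr² = Q_enc/ε₀.
E = |Q_enc|/(4πε₀r²) = (2.884×10^-9)/(4π·8.85×10^-12·(0.0288)²) = 3.13×10^4 N/C.

E ≈ 3.13×10^4 V/m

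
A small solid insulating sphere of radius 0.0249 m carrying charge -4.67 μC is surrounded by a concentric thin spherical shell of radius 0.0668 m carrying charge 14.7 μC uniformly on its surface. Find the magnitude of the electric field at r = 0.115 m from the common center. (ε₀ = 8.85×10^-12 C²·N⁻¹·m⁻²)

Use a concentric Gaussian sphere at r = 0.115 m (r > 0.0668 m, enclosing both).
Q_enc = (-4.67 μC) + (14.7 μC) = 1.003×10^-5 C.
Applying ∮E·dA = Q_enc/ε₀ with Φ = E(4πr²):
E = |Q_enc|/(4πε₀r²) = (1.003×10^-5)/(4π·8.85×10^-12·(0.115)²) = 6.82e6 N/C.

E = 6.82×10^6 N/C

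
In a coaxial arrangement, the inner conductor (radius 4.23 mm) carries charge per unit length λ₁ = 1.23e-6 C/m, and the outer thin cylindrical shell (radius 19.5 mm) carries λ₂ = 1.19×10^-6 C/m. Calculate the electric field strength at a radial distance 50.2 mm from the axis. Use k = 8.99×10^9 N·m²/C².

|E| ≈ 8.67×10^5 V/m

Choose a coaxial cylinder of radius r = 50.2 mm (arbitrary length L) as the Gaussian surface (r > 19.5 mm, enclosing both).
λ_enc = λ₁ + λ₂ = (1.23×10^-6) + (1.19×10^-6) = 2.42×10^-6 C/m.
Gauss's law: E·2πrL = λ_enc L/ε₀.
E = 2k|λ_enc|/r = 2(8.99×10^9)(2.42e-6)/(0.0502) = 8.67×10^5 N/C.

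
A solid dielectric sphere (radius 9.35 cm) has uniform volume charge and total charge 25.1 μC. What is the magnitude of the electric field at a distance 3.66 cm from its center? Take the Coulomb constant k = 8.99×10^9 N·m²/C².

E = 1.01×10^7 N/C

Symmetry ⇒ E = E(r) r̂. Gaussian sphere of radius r = 3.66 cm (r < R).
For a uniform sphere the enclosed fraction is (r/R)³, so Q_enc = (25.1 μC)(0.0366/0.0935)³ = 1.506×10^-6 C.
Applying ∮E·dA = Q_enc/ε₀ with Φ = E(4πr²):
E = k|Q_enc|/r² = (8.99×10^9)(1.506e-6)/(0.0366)² = 1.01e7 N/C.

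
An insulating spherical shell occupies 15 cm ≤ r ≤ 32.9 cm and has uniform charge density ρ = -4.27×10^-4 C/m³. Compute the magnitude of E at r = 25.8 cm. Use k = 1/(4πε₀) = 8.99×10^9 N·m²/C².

E ≈ 3.33×10^6 V/m

Use a concentric Gaussian sphere at r = 25.8 cm (within the shell material, 15 cm < r < 32.9 cm).
Enclosed charge is the volume from a to r: Q_enc = (4π/3)ρ(r³ − a³) = -2.468×10^-5 C.
Since E is radial and uniform over the Gaussian sphere, Φ = E·4πr² = Q_enc/ε₀.
E = k|Q_enc|/r² = (8.99×10^9)(2.468×10^-5)/(0.258)² = 3.33×10^6 N/C.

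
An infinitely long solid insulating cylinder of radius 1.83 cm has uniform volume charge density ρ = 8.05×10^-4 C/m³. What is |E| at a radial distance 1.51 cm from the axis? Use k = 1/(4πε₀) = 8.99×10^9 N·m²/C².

Take a coaxial cylindrical Gaussian surface of radius r = 1.51 cm and length L (r < R).
Charge inside radius r per length L is ρ·πr²·L, so λ_enc = ρπr² = 5.766×10^-7 C/m.
Gauss's law: E·2πrL = λ_enc L/ε₀.
E = 2k|λ_enc|/r = 2(8.99×10^9)(5.766e-7)/(0.0151) = 6.87e5 N/C.

|E| ≈ 6.87×10^5 N/C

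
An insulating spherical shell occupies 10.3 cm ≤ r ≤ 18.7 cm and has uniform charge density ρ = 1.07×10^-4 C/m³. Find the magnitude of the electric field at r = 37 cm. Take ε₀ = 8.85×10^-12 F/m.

Use a concentric Gaussian sphere at r = 37 cm (r > 18.7 cm, enclosing the whole shell).
Q_enc = ρ·(4π/3)(b³ − a³) = (1.07×10^-4)·(4π/3)·((0.187)³ − (0.103)³) = 2.441×10^-6 C.
By Gauss's law, ∮E·dA = E·4πr² = Q_enc/ε₀.
E = |Q_enc|/(4πε₀r²) = (2.441×10^-6)/(4π·8.85×10^-12·(0.37)²) = 1.60×10^5 N/C.

E = 1.60×10^5 V/m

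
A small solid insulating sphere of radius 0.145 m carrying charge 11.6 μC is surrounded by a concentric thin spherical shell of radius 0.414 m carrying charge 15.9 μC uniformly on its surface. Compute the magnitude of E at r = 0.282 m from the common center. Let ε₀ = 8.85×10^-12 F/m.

E = 1.31×10^6 N/C

Take a concentric spherical Gaussian surface of radius r = 0.282 m (between the bodies, 0.145 m < r < 0.414 m).
The shell at 0.414 m lies outside the Gaussian surface, so Q_enc = 11.6 μC = 1.16×10^-5 C.
Since E is radial and uniform over the Gaussian sphere, Φ = E·4πr² = Q_enc/ε₀.
E = |Q_enc|/(4πε₀r²) = (1.16×10^-5)/(4π·8.85×10^-12·(0.282)²) = 1.31×10^6 N/C.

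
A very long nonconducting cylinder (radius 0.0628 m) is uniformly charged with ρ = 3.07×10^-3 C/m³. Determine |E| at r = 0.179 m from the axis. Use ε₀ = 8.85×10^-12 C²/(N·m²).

E = 3.82e6 V/m

Coaxial Gaussian cylinder, radius r = 0.179 m, length L (r > 0.0628 m, full cross-section enclosed).
λ_enc = ρ·πR² = (3.07×10^-3)π(0.0628)² = 3.804×10^-5 C/m.
Applying ∮E·dA = Q_enc/ε₀ with the end caps contributing no flux:
E = |λ_enc|/(2πε₀r) = (3.804×10^-5)/(2π·8.85×10^-12·0.179) = 3.82e6 N/C.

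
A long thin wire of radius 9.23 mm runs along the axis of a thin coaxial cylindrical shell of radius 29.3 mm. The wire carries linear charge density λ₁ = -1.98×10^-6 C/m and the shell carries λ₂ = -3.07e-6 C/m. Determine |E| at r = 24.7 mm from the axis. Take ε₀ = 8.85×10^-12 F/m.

By cylindrical symmetry E is radial; use a coaxial Gaussian cylinder of radius 24.7 mm and length L (between the conductors, 9.23 mm < r < 29.3 mm).
The shell at 29.3 mm lies outside the Gaussian surface, so λ_enc = λ₁ = -1.98e-6 C/m.
By Gauss's law (flux through the curved wall only), E·2πrL = λ_enc L/ε₀.
E = |λ_enc|/(2πε₀r) = (1.98×10^-6)/(2π·8.85×10^-12·0.0247) = 1.44×10^6 N/C.

E ≈ 1.44×10^6 V/m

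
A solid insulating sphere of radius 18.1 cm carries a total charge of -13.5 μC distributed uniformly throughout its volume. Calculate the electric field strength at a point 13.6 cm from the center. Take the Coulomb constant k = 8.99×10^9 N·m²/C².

By spherical symmetry E is radial; choose a Gaussian sphere of radius r = 13.6 cm (r < R).
For a uniform sphere the enclosed fraction is (r/R)³, so Q_enc = (-13.5 μC)(0.136/0.181)³ = -5.727e-6 C.
Since E is radial and uniform over the Gaussian sphere, Φ = E·4πr² = Q_enc/ε₀.
E = k|Q_enc|/r² = (8.99×10^9)(5.727e-6)/(0.136)² = 2.78×10^6 N/C.

E = 2.78e6 N/C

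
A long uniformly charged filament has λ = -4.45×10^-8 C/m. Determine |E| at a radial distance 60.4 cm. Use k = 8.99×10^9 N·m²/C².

|E| ≈ 1.32×10^3 V/m

Take a coaxial cylindrical Gaussian surface of radius r = 60.4 cm and length L.
Q_enc = λL, so λ_enc = -4.45×10^-8 C/m.
Since E is radial and uniform over the curved surface, Φ = E·2πrL = Q_enc/ε₀ = λ_enc L/ε₀.
E = 2k|λ_enc|/r = 2(8.99×10^9)(4.45×10^-8)/(0.604) = 1.32e3 N/C.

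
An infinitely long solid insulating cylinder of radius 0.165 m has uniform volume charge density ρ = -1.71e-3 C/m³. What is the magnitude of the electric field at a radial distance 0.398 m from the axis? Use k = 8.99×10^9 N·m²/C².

Coaxial Gaussian cylinder, radius r = 0.398 m, length L (r > 0.165 m, full cross-section enclosed).
λ_enc = ρ·πR² = (-1.71e-3)π(0.165)² = -1.463×10^-4 C/m.
Since E is radial and uniform over the curved surface, Φ = E·2πrL = Q_enc/ε₀ = λ_enc L/ε₀.
E = 2k|λ_enc|/r = 2(8.99×10^9)(1.463e-4)/(0.398) = 6.61e6 N/C.

E = 6.61×10^6 N/C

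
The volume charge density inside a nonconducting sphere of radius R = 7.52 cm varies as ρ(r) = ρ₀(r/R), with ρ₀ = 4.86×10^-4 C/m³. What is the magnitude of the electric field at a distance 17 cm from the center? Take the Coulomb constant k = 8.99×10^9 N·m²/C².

|E| = 2.02×10^5 N/C

By spherical symmetry E is radial; choose a Gaussian sphere of radius r = 17 cm (r > R, all charge enclosed).
Q_enc = 4π ∫₀^R ρ₀(r'/R)^1 r'² dr' = 4πρ₀R³/4 = 6.493×10^-7 C.
Applying ∮E·dA = Q_enc/ε₀ with Φ = E(4πr²):
E = k|Q_enc|/r² = (8.99×10^9)(6.493e-7)/(0.17)² = 2.02×10^5 N/C.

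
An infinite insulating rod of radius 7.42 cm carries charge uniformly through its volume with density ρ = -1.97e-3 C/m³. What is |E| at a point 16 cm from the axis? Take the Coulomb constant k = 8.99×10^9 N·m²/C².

Take a coaxial cylindrical Gaussian surface of radius r = 16 cm and length L (r > 7.42 cm, full cross-section enclosed).
λ_enc = ρ·πR² = (-1.97×10^-3)π(0.0742)² = -3.407×10^-5 C/m.
By Gauss's law (flux through the curved wall only), E·2πrL = λ_enc L/ε₀.
E = 2k|λ_enc|/r = 2(8.99×10^9)(3.407e-5)/(0.16) = 3.83×10^6 N/C.

|E| ≈ 3.83×10^6 V/m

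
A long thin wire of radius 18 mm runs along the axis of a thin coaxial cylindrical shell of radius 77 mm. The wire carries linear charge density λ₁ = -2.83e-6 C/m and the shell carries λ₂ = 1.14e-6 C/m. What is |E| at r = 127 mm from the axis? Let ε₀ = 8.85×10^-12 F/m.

|E| = 2.39e5 V/m

Take a coaxial cylindrical Gaussian surface of radius r = 127 mm and length L (r > 77 mm, enclosing both).
λ_enc = λ₁ + λ₂ = (-2.83e-6) + (1.14×10^-6) = -1.69×10^-6 C/m.
Since E is radial and uniform over the curved surface, Φ = E·2πrL = Q_enc/ε₀ = λ_enc L/ε₀.
E = |λ_enc|/(2πε₀r) = (1.69e-6)/(2π·8.85×10^-12·0.127) = 2.39×10^5 N/C.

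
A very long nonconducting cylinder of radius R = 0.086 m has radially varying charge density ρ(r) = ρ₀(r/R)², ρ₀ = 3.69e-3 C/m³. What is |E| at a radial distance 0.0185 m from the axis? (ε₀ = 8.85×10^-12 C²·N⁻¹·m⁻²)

|E| = 8.92×10^4 N/C

Choose a coaxial cylinder of radius r = 0.0185 m (arbitrary length L) as the Gaussian surface (r < R).
λ_enc = ∫₀^r ρ(r')·2πr' dr' = (2πρ₀/R²)·r^4/4 = 9.18×10^-8 C/m.
Since E is radial and uniform over the curved surface, Φ = E·2πrL = Q_enc/ε₀ = λ_enc L/ε₀.
E = |λ_enc|/(2πε₀r) = (9.18×10^-8)/(2π·8.85×10^-12·0.0185) = 8.92×10^4 N/C.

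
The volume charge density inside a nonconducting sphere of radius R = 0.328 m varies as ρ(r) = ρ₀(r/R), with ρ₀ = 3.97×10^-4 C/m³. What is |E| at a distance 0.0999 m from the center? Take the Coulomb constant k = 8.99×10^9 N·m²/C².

E = 3.41×10^5 N/C

By spherical symmetry E is radial; choose a Gaussian sphere of radius r = 0.0999 m (r < R).
Integrate the density: Q_enc = 4π ∫₀^r ρ₀(r'/R)^1 r'² dr' = 4πρ₀ r^4/(4·R) = 3.787×10^-7 C.
Gauss's law: E·4πr² = Q_enc/ε₀.
E = k|Q_enc|/r² = (8.99×10^9)(3.787×10^-7)/(0.0999)² = 3.41×10^5 N/C.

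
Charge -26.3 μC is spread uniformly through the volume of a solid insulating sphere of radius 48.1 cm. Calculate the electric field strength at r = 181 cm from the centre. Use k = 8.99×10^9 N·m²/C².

Use a concentric Gaussian sphere at r = 181 cm (r > R, so the entire charge is enclosed).
Q_enc = -26.3 μC = -2.63×10^-5 C.
Since E is radial and uniform over the Gaussian sphere, Φ = E·4πr² = Q_enc/ε₀.
E = k|Q_enc|/r² = (8.99×10^9)(2.63×10^-5)/(1.81)² = 7.22×10^4 N/C.

E = 7.22e4 N/C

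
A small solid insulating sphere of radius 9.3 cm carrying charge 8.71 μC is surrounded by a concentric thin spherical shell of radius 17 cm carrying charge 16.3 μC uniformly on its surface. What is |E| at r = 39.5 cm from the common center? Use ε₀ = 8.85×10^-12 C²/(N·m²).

Take a concentric spherical Gaussian surface of radius r = 39.5 cm (r > 17 cm, enclosing both).
Q_enc = (8.71 μC) + (16.3 μC) = 2.501×10^-5 C.
Applying ∮E·dA = Q_enc/ε₀ with Φ = E(4πr²):
E = |Q_enc|/(4πε₀r²) = (2.501×10^-5)/(4π·8.85×10^-12·(0.395)²) = 1.44×10^6 N/C.

|E| ≈ 1.44×10^6 N/C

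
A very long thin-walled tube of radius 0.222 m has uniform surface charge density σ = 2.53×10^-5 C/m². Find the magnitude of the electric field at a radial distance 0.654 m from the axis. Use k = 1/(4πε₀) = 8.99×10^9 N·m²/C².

E = 9.70×10^5 N/C

Coaxial Gaussian cylinder, radius r = 0.654 m, length L (r > 0.222 m).
The whole shell is enclosed: λ_enc = σ·2πR = (2.53e-5)·2π·(0.222) = 3.529e-5 C/m.
Applying ∮E·dA = Q_enc/ε₀ with the end caps contributing no flux:
E = 2k|λ_enc|/r = 2(8.99×10^9)(3.529×10^-5)/(0.654) = 9.70×10^5 N/C.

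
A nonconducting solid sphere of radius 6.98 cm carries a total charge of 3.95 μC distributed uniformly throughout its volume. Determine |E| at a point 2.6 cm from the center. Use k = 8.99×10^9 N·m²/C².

E ≈ 2.71e6 N/C

Use a concentric Gaussian sphere at r = 2.6 cm (r < R).
Only the charge within r is enclosed: Q_enc = Q·(r/R)³ = (3.95 μC)·(2.6 cm/6.98 cm)³ = 2.042×10^-7 C.
Gauss's law: E·4πr² = Q_enc/ε₀.
E = k|Q_enc|/r² = (8.99×10^9)(2.042×10^-7)/(0.026)² = 2.71×10^6 N/C.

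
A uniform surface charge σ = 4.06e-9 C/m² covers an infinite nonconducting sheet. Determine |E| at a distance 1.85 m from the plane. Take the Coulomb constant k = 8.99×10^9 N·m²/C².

Choose a cylindrical pillbox piercing the sheet, end faces (area A) parallel to it.
Flux Φ = 2EA and Q_enc = σA, so 2EA = σA/ε₀ ⇒ E = |σ|/(2ε₀), independent of distance.
E = 2πk|σ| = 2π(8.99×10^9)(4.06×10^-9) = 229 N/C.

E = 229 V/m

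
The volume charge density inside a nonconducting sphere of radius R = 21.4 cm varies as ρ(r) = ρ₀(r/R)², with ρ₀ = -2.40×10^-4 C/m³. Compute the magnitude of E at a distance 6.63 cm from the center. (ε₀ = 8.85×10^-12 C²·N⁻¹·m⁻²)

E ≈ 3.45×10^4 V/m

Use a concentric Gaussian sphere at r = 6.63 cm (r < R).
Integrate the density: Q_enc = 4π ∫₀^r ρ₀(r'/R)^2 r'² dr' = 4πρ₀ r^5/(5·R²) = -1.687×10^-8 C.
Gauss's law: E·4πr² = Q_enc/ε₀.
E = |Q_enc|/(4πε₀r²) = (1.687×10^-8)/(4π·8.85×10^-12·(0.0663)²) = 3.45e4 N/C.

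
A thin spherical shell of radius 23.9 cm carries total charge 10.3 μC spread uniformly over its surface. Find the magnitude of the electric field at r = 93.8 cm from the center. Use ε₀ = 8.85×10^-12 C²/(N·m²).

|E| ≈ 1.05e5 V/m

Use a concentric Gaussian sphere at r = 93.8 cm (r > 23.9 cm).
The entire shell is enclosed: Q_enc = 1.03e-5 C.
Gauss's law: E·4πr² = Q_enc/ε₀.
E = |Q_enc|/(4πε₀r²) = (1.03×10^-5)/(4π·8.85×10^-12·(0.938)²) = 1.05e5 N/C.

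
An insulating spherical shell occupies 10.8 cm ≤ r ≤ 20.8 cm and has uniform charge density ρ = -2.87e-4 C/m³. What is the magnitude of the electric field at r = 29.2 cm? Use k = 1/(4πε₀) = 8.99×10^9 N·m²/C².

Symmetry ⇒ E = E(r) r̂. Gaussian sphere of radius r = 29.2 cm (r > 20.8 cm, enclosing the whole shell).
Q_enc = ρ·(4π/3)(b³ − a³) = (-2.87×10^-4)·(4π/3)·((0.208)³ − (0.108)³) = -9.304e-6 C.
Gauss's law: E·4πr² = Q_enc/ε₀.
E = k|Q_enc|/r² = (8.99×10^9)(9.304e-6)/(0.292)² = 9.81e5 N/C.

E ≈ 9.81×10^5 V/m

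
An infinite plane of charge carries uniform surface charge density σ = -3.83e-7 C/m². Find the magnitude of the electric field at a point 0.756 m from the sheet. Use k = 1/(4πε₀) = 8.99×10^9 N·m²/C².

|E| ≈ 2.16×10^4 V/m

The symmetry is planar: E is normal to the sheet and the same magnitude on both sides. Take a pillbox straddling the sheet with end-cap area A.
Flux Φ = 2EA and Q_enc = σA, so 2EA = σA/ε₀ ⇒ E = |σ|/(2ε₀), independent of distance.
E = 2πk|σ| = 2π(8.99×10^9)(3.83×10^-7) = 2.16×10^4 N/C.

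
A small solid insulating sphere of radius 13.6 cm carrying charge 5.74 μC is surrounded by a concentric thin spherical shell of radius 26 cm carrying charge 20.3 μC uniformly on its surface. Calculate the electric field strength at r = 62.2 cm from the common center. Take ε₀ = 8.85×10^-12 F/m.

Use a concentric Gaussian sphere at r = 62.2 cm (r > 26 cm, enclosing both).
Q_enc = (5.74 μC) + (20.3 μC) = 2.604×10^-5 C.
Since E is radial and uniform over the Gaussian sphere, Φ = E·4πr² = Q_enc/ε₀.
E = |Q_enc|/(4πε₀r²) = (2.604×10^-5)/(4π·8.85×10^-12·(0.622)²) = 6.05e5 N/C.

E ≈ 6.05e5 N/C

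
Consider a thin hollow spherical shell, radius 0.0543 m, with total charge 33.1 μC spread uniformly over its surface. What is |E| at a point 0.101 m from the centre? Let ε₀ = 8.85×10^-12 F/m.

Use a concentric Gaussian sphere at r = 0.101 m (r > 0.0543 m).
The entire shell is enclosed: Q_enc = 3.31×10^-5 C.
Applying ∮E·dA = Q_enc/ε₀ with Φ = E(4πr²):
E = |Q_enc|/(4πε₀r²) = (3.31×10^-5)/(4π·8.85×10^-12·(0.101)²) = 2.92×10^7 N/C.

E ≈ 2.92×10^7 N/C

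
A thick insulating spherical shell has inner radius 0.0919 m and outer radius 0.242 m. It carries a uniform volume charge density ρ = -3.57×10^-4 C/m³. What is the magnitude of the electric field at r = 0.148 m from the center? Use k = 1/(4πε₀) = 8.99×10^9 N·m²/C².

Take a concentric spherical Gaussian surface of radius r = 0.148 m (within the shell material, 0.0919 m < r < 0.242 m).
Only the shell between 0.0919 m and r is enclosed: Q_enc = ρ·(4π/3)(r³ − a³) = (-3.57×10^-4)·(4π/3)·((0.148)³ − (0.0919)³) = -3.687×10^-6 C.
Since E is radial and uniform over the Gaussian sphere, Φ = E·4πr² = Q_enc/ε₀.
E = k|Q_enc|/r² = (8.99×10^9)(3.687×10^-6)/(0.148)² = 1.51×10^6 N/C.

E = 1.51e6 N/C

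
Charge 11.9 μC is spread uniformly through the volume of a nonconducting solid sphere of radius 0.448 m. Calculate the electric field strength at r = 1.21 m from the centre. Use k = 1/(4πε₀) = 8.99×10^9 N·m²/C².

7.31×10^4 V/m

Symmetry ⇒ E = E(r) r̂. Gaussian sphere of radius r = 1.21 m (r > R, so the entire charge is enclosed).
Q_enc = 11.9 μC = 1.19×10^-5 C.
Since E is radial and uniform over the Gaussian sphere, Φ = E·4πr² = Q_enc/ε₀.
E = k|Q_enc|/r² = (8.99×10^9)(1.19×10^-5)/(1.21)² = 7.31×10^4 N/C.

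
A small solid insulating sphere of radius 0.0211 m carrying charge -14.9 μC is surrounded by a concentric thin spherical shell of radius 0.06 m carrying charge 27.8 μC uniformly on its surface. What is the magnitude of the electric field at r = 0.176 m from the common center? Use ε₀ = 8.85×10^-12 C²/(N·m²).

By spherical symmetry E is radial; choose a Gaussian sphere of radius r = 0.176 m (r > 0.06 m, enclosing both).
Q_enc = (-14.9 μC) + (27.8 μC) = 1.29×10^-5 C.
Gauss's law: E·4πr² = Q_enc/ε₀.
E = |Q_enc|/(4πε₀r²) = (1.29e-5)/(4π·8.85×10^-12·(0.176)²) = 3.74e6 N/C.

E = 3.74e6 N/C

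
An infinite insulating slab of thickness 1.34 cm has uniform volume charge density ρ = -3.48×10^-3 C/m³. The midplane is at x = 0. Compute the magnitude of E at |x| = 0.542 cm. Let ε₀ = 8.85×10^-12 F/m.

E = 2.13×10^6 N/C

By symmetry E is perpendicular to the slab. A Gaussian pillbox from −0.542 cm to +0.542 cm (face area A) lies entirely within the slab.
Q_enc = ρ·(2x)·A and flux = 2EA, so 2EA = 2ρxA/ε₀ ⇒ E = |ρ|x/ε₀.
E = (3.48e-3)(0.00542)/(8.85×10^-12) = 2.13e6 N/C.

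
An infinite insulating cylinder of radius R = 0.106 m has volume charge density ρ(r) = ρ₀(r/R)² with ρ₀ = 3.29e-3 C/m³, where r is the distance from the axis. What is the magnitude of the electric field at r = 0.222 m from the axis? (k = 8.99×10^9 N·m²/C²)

E ≈ 4.70×10^6 N/C

By cylindrical symmetry E is radial; use a coaxial Gaussian cylinder of radius 0.222 m and length L (r > R, full charge per length enclosed).
λ_enc = 2π ∫₀^R ρ₀(r'/R)^2 r' dr' = 2πρ₀R²/4 = 5.807×10^-5 C/m.
Applying ∮E·dA = Q_enc/ε₀ with the end caps contributing no flux:
E = 2k|λ_enc|/r = 2(8.99×10^9)(5.807×10^-5)/(0.222) = 4.70×10^6 N/C.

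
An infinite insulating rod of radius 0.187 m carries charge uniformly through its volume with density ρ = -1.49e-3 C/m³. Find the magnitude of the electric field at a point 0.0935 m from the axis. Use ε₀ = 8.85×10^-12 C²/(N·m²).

Choose a coaxial cylinder of radius r = 0.0935 m (arbitrary length L) as the Gaussian surface (r < R).
Enclosed charge per unit length: λ_enc = ρ·πr² = (-1.49×10^-3)π(0.0935)² = -4.092×10^-5 C/m.
Gauss's law: E·2πrL = λ_enc L/ε₀.
E = |λ_enc|/(2πε₀r) = (4.092×10^-5)/(2π·8.85×10^-12·0.0935) = 7.87×10^6 N/C.

|E| ≈ 7.87×10^6 V/m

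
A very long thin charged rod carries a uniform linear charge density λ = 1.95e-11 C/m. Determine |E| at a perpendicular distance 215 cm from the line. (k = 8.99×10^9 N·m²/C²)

|E| ≈ 0.163 N/C

Take a coaxial cylindrical Gaussian surface of radius r = 215 cm and length L.
Q_enc = λL, so λ_enc = 1.95×10^-11 C/m.
Since E is radial and uniform over the curved surface, Φ = E·2πrL = Q_enc/ε₀ = λ_enc L/ε₀.
E = 2k|λ_enc|/r = 2(8.99×10^9)(1.95×10^-11)/(2.15) = 0.163 N/C.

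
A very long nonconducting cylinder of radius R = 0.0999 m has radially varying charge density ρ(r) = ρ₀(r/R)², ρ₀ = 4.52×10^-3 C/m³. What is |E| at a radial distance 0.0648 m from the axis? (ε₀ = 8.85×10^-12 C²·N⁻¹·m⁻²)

Choose a coaxial cylinder of radius r = 0.0648 m (arbitrary length L) as the Gaussian surface (r < R).
Integrating ρ over the cross-section to radius r: λ_enc = (2πρ₀/R²) ∫₀^r r'^3 dr' = 2πρ₀ r^4/(4·R²) = 1.254×10^-5 C/m.
Applying ∮E·dA = Q_enc/ε₀ with the end caps contributing no flux:
E = |λ_enc|/(2πε₀r) = (1.254e-5)/(2π·8.85×10^-12·0.0648) = 3.48×10^6 N/C.

E = 3.48×10^6 V/m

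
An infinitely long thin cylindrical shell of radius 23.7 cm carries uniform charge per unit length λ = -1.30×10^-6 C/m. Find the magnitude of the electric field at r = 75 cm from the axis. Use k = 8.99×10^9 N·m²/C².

Choose a coaxial cylinder of radius r = 75 cm (arbitrary length L) as the Gaussian surface (r > 23.7 cm).
The full line charge is enclosed: λ_enc = -1.30×10^-6 C/m.
Applying ∮E·dA = Q_enc/ε₀ with the end caps contributing no flux:
E = 2k|λ_enc|/r = 2(8.99×10^9)(1.30×10^-6)/(0.75) = 3.12×10^4 N/C.

|E| = 3.12e4 V/m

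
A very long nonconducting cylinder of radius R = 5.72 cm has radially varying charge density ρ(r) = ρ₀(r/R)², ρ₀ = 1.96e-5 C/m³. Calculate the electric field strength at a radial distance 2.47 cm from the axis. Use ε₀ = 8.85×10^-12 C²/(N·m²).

By cylindrical symmetry E is radial; use a coaxial Gaussian cylinder of radius 2.47 cm and length L (r < R).
λ_enc = ∫₀^r ρ(r')·2πr' dr' = (2πρ₀/R²)·r^4/4 = 3.502e-9 C/m.
By Gauss's law (flux through the curved wall only), E·2πrL = λ_enc L/ε₀.
E = |λ_enc|/(2πε₀r) = (3.502×10^-9)/(2π·8.85×10^-12·0.0247) = 2.55×10^3 N/C.

E = 2.55×10^3 V/m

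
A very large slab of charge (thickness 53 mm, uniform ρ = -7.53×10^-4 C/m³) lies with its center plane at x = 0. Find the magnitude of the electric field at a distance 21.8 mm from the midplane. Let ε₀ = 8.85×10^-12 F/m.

E ≈ 1.85e6 N/C

By symmetry E is perpendicular to the slab. A Gaussian pillbox from −21.8 mm to +21.8 mm (face area A) lies entirely within the slab.
Q_enc = ρ·(2x)·A and flux = 2EA, so 2EA = 2ρxA/ε₀ ⇒ E = |ρ|x/ε₀.
E = (7.53×10^-4)(0.0218)/(8.85×10^-12) = 1.85×10^6 N/C.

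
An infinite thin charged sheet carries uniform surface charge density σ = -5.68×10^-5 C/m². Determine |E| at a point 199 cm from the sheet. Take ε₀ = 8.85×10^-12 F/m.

3.21×10^6 V/m

By planar symmetry E is perpendicular to the sheet and uniform; use a Gaussian pillbox with flat faces of area A on each side of the sheet.
Only the two end caps contribute flux: Φ = 2EA. With Q_enc = σA, Gauss's law gives E = |σ|/(2ε₀).
E = |σ|/(2ε₀) = (5.68×10^-5)/(2·8.85×10^-12) = 3.21e6 N/C.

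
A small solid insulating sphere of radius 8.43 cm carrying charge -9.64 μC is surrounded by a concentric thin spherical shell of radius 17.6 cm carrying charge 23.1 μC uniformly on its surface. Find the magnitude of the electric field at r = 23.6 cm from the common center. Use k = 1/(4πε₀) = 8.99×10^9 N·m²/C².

By spherical symmetry E is radial; choose a Gaussian sphere of radius r = 23.6 cm (r > 17.6 cm, enclosing both).
Q_enc = (-9.64 μC) + (23.1 μC) = 1.346×10^-5 C.
By Gauss's law, ∮E·dA = E·4πr² = Q_enc/ε₀.
E = k|Q_enc|/r² = (8.99×10^9)(1.346×10^-5)/(0.236)² = 2.17×10^6 N/C.

2.17×10^6 N/C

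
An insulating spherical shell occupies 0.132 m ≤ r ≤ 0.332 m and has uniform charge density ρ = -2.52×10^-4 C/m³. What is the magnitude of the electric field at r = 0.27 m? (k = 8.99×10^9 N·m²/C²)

Use a concentric Gaussian sphere at r = 0.27 m (within the shell material, 0.132 m < r < 0.332 m).
Enclosed charge is the volume from a to r: Q_enc = (4π/3)ρ(r³ − a³) = -1.835×10^-5 C.
Gauss's law: E·4πr² = Q_enc/ε₀.
E = k|Q_enc|/r² = (8.99×10^9)(1.835×10^-5)/(0.27)² = 2.26e6 N/C.

2.26e6 V/m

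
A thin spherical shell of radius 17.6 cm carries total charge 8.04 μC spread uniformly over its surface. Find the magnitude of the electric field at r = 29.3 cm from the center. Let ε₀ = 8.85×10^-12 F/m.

Symmetry ⇒ E = E(r) r̂. Gaussian sphere of radius r = 29.3 cm (r > 17.6 cm).
The entire shell is enclosed: Q_enc = 8.04×10^-6 C.
Since E is radial and uniform over the Gaussian sphere, Φ = E·4πr² = Q_enc/ε₀.
E = |Q_enc|/(4πε₀r²) = (8.04×10^-6)/(4π·8.85×10^-12·(0.293)²) = 8.42e5 N/C.

E ≈ 8.42×10^5 N/C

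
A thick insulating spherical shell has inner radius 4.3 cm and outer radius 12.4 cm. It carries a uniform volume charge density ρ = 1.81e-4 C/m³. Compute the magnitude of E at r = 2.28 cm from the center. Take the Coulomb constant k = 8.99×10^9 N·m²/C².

E = 0

Take a concentric spherical Gaussian surface of radius r = 2.28 cm (r < 4.3 cm, inside the empty cavity).
Q_enc = 0 (all charge lies at larger r); Gauss's law gives E = 0.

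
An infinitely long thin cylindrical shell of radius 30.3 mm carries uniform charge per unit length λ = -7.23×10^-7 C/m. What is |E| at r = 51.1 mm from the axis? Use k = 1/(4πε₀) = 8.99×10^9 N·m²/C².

|E| ≈ 2.54e5 V/m

By cylindrical symmetry E is radial; use a coaxial Gaussian cylinder of radius 51.1 mm and length L (r > 30.3 mm).
The full line charge is enclosed: λ_enc = -7.23e-7 C/m.
Gauss's law: E·2πrL = λ_enc L/ε₀.
E = 2k|λ_enc|/r = 2(8.99×10^9)(7.23×10^-7)/(0.0511) = 2.54×10^5 N/C.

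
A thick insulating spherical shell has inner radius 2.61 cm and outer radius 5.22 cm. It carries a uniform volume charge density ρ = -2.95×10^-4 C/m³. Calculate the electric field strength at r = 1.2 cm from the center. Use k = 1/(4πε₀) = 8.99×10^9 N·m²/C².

By spherical symmetry E is radial; choose a Gaussian sphere of radius r = 1.2 cm (r < 2.61 cm, inside the empty cavity).
Q_enc = 0 (all charge lies at larger r); Gauss's law gives E = 0.

E = 0 (no enclosed charge)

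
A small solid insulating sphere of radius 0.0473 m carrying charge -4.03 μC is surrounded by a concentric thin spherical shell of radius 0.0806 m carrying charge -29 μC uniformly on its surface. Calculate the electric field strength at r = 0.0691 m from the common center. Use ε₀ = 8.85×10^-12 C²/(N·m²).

Take a concentric spherical Gaussian surface of radius r = 0.0691 m (between the bodies, 0.0473 m < r < 0.0806 m).
Only the inner charge is enclosed; the outer shell contributes nothing inside itself. Q_enc = -4.03 μC = -4.03e-6 C.
Gauss's law: E·4πr² = Q_enc/ε₀.
E = |Q_enc|/(4πε₀r²) = (4.03×10^-6)/(4π·8.85×10^-12·(0.0691)²) = 7.59×10^6 N/C.

7.59×10^6 N/C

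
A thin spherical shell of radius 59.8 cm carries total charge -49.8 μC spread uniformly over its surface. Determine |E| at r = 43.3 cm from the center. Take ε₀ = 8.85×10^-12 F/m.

|E| = 0 V/m

Take a concentric spherical Gaussian surface of radius r = 43.3 cm (inside the shell, r < 59.8 cm).
All the charge is outside the Gaussian surface: Q_enc = 0, hence E = 0 everywhere inside the shell.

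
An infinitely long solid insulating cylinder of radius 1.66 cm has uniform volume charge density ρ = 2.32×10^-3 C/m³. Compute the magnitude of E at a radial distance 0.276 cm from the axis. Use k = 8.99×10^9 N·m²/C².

E = 3.62×10^5 N/C

Choose a coaxial cylinder of radius r = 0.276 cm (arbitrary length L) as the Gaussian surface (r < R).
Enclosed charge per unit length: λ_enc = ρ·πr² = (2.32×10^-3)π(0.00276)² = 5.552×10^-8 C/m.
Gauss's law: E·2πrL = λ_enc L/ε₀.
E = 2k|λ_enc|/r = 2(8.99×10^9)(5.552×10^-8)/(0.00276) = 3.62e5 N/C.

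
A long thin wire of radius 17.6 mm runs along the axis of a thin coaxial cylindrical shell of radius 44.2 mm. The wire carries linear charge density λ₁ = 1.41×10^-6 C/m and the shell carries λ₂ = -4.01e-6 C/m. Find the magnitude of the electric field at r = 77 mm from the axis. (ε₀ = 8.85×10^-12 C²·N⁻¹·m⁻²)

E ≈ 6.07×10^5 N/C

Choose a coaxial cylinder of radius r = 77 mm (arbitrary length L) as the Gaussian surface (r > 44.2 mm, enclosing both).
λ_enc = λ₁ + λ₂ = (1.41e-6) + (-4.01e-6) = -2.60×10^-6 C/m.
Gauss's law: E·2πrL = λ_enc L/ε₀.
E = |λ_enc|/(2πε₀r) = (2.60×10^-6)/(2π·8.85×10^-12·0.077) = 6.07e5 N/C.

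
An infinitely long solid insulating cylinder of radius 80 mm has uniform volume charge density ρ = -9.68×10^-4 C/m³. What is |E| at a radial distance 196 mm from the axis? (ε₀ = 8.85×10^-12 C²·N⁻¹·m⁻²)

1.79e6 N/C

Coaxial Gaussian cylinder, radius r = 196 mm, length L (r > 80 mm, full cross-section enclosed).
λ_enc = ρ·πR² = (-9.68×10^-4)π(0.08)² = -1.946e-5 C/m.
Since E is radial and uniform over the curved surface, Φ = E·2πrL = Q_enc/ε₀ = λ_enc L/ε₀.
E = |λ_enc|/(2πε₀r) = (1.946e-5)/(2π·8.85×10^-12·0.196) = 1.79e6 N/C.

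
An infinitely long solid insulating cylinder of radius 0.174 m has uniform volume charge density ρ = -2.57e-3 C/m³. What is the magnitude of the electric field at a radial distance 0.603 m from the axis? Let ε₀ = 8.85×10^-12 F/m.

E ≈ 7.29e6 N/C

Coaxial Gaussian cylinder, radius r = 0.603 m, length L (r > 0.174 m, full cross-section enclosed).
λ_enc = ρ·πR² = (-2.57×10^-3)π(0.174)² = -2.444e-4 C/m.
Since E is radial and uniform over the curved surface, Φ = E·2πrL = Q_enc/ε₀ = λ_enc L/ε₀.
E = |λ_enc|/(2πε₀r) = (2.444×10^-4)/(2π·8.85×10^-12·0.603) = 7.29×10^6 N/C.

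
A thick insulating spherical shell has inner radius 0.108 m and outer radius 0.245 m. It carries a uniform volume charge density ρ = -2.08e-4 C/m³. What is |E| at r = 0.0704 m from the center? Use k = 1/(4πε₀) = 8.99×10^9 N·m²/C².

E = 0 (no enclosed charge)

Use a concentric Gaussian sphere at r = 0.0704 m (r < 0.108 m, inside the empty cavity).
No charge is enclosed, so by Gauss's law E·4πr² = 0 ⇒ E = 0.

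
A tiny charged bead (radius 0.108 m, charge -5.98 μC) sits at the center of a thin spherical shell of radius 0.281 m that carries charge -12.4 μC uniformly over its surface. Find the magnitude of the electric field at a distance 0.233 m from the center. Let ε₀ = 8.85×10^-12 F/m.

Symmetry ⇒ E = E(r) r̂. Gaussian sphere of radius r = 0.233 m (between the bodies, 0.108 m < r < 0.281 m).
Only the inner charge is enclosed; the outer shell contributes nothing inside itself. Q_enc = -5.98 μC = -5.98×10^-6 C.
By Gauss's law, ∮E·dA = E·4πr² = Q_enc/ε₀.
E = |Q_enc|/(4πε₀r²) = (5.98×10^-6)/(4π·8.85×10^-12·(0.233)²) = 9.90×10^5 N/C.

E ≈ 9.90e5 N/C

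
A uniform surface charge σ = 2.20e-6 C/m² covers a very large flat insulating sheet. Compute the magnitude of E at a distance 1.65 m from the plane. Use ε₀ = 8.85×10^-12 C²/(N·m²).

Choose a cylindrical pillbox piercing the sheet, end faces (area A) parallel to it.
Flux Φ = 2EA and Q_enc = σA, so 2EA = σA/ε₀ ⇒ E = |σ|/(2ε₀), independent of distance.
E = |σ|/(2ε₀) = (2.20e-6)/(2·8.85×10^-12) = 1.24×10^5 N/C.

E ≈ 1.24×10^5 N/C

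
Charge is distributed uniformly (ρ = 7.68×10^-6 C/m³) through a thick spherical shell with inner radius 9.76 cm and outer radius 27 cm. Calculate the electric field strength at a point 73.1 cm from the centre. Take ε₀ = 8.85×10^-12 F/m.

Take a concentric spherical Gaussian surface of radius r = 73.1 cm (r > 27 cm, enclosing the whole shell).
Q_enc = ρ·(4π/3)(b³ − a³) = (7.68×10^-6)·(4π/3)·((0.27)³ − (0.0976)³) = 6.033×10^-7 C.
Applying ∮E·dA = Q_enc/ε₀ with Φ = E(4πr²):
E = |Q_enc|/(4πε₀r²) = (6.033e-7)/(4π·8.85×10^-12·(0.731)²) = 1.02×10^4 N/C.

E ≈ 1.02×10^4 V/m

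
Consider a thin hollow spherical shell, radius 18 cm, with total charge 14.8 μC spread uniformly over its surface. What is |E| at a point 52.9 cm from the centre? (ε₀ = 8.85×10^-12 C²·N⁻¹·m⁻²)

E ≈ 4.76e5 N/C

Symmetry ⇒ E = E(r) r̂. Gaussian sphere of radius r = 52.9 cm (r > 18 cm).
The entire shell is enclosed: Q_enc = 1.48×10^-5 C.
Applying ∮E·dA = Q_enc/ε₀ with Φ = E(4πr²):
E = |Q_enc|/(4πε₀r²) = (1.48×10^-5)/(4π·8.85×10^-12·(0.529)²) = 4.76×10^5 N/C.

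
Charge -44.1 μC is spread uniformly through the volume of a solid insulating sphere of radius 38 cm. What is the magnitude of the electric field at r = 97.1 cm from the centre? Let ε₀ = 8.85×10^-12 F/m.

By spherical symmetry E is radial; choose a Gaussian sphere of radius r = 97.1 cm (r > R, so the entire charge is enclosed).
Q_enc = -44.1 μC = -4.41×10^-5 C.
Applying ∮E·dA = Q_enc/ε₀ with Φ = E(4πr²):
E = |Q_enc|/(4πε₀r²) = (4.41×10^-5)/(4π·8.85×10^-12·(0.971)²) = 4.21e5 N/C.

|E| = 4.21e5 V/m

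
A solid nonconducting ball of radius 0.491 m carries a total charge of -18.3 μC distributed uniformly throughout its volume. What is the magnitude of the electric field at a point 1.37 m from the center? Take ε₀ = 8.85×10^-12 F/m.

E = 8.77e4 V/m

By spherical symmetry E is radial; choose a Gaussian sphere of radius r = 1.37 m (r > R, so the entire charge is enclosed).
Q_enc = -18.3 μC = -1.83×10^-5 C.
Applying ∮E·dA = Q_enc/ε₀ with Φ = E(4πr²):
E = |Q_enc|/(4πε₀r²) = (1.83×10^-5)/(4π·8.85×10^-12·(1.37)²) = 8.77×10^4 N/C.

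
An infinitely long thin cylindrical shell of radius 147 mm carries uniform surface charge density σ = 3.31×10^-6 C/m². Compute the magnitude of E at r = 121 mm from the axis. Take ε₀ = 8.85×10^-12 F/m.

E = 0 (no enclosed charge)

Coaxial Gaussian cylinder, radius r = 121 mm, length L (r < 147 mm, inside the shell).
No charge is enclosed, so Gauss's law gives E·2πrL = 0 ⇒ E = 0.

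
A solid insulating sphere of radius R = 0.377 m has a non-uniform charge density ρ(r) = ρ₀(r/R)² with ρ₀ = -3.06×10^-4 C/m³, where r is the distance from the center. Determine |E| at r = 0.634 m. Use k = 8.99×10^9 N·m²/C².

|E| = 9.22×10^5 N/C

Symmetry ⇒ E = E(r) r̂. Gaussian sphere of radius r = 0.634 m (r > R, all charge enclosed).
Q_enc = 4π ∫₀^R ρ₀(r'/R)^2 r'² dr' = 4πρ₀R³/5 = -4.121×10^-5 C.
By Gauss's law, ∮E·dA = E·4πr² = Q_enc/ε₀.
E = k|Q_enc|/r² = (8.99×10^9)(4.121e-5)/(0.634)² = 9.22×10^5 N/C.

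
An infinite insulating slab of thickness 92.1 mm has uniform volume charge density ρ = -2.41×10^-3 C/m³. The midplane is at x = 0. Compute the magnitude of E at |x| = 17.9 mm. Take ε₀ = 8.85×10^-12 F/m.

|E| = 4.87×10^6 N/C

By symmetry E is perpendicular to the slab. A Gaussian pillbox from −17.9 mm to +17.9 mm (face area A) lies entirely within the slab.
Q_enc = ρ·(2x)·A and flux = 2EA, so 2EA = 2ρxA/ε₀ ⇒ E = |ρ|x/ε₀.
E = (2.41e-3)(0.0179)/(8.85×10^-12) = 4.87×10^6 N/C.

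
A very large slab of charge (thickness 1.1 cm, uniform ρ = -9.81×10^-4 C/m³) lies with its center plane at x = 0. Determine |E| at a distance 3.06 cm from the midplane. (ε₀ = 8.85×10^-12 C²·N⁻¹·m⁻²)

The point |x| = 3.06 cm lies outside the slab (half-thickness 0.0055 m). A symmetric pillbox spanning the full slab encloses Q_enc = ρ·d·A.
Flux = 2EA ⇒ E = |ρ|d/(2ε₀), independent of distance outside.
E = (9.81×10^-4)(0.011)/(2·8.85×10^-12) = 6.10e5 N/C.

6.10e5 N/C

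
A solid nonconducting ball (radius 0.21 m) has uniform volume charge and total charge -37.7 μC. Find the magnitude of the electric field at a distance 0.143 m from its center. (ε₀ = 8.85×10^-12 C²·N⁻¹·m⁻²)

Symmetry ⇒ E = E(r) r̂. Gaussian sphere of radius r = 0.143 m (r < R).
Only the charge within r is enclosed: Q_enc = Q·(r/R)³ = (-37.7 μC)·(0.143 m/0.21 m)³ = -1.19e-5 C.
Since E is radial and uniform over the Gaussian sphere, Φ = E·4πr² = Q_enc/ε₀.
E = |Q_enc|/(4πε₀r²) = (1.19e-5)/(4π·8.85×10^-12·(0.143)²) = 5.23×10^6 N/C.

E = 5.23×10^6 N/C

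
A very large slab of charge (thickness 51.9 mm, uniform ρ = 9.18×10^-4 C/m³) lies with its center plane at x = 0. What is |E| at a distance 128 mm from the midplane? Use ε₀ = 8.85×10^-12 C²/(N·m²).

2.69×10^6 V/m

The point |x| = 128 mm lies outside the slab (half-thickness 0.02595 m). A symmetric pillbox spanning the full slab encloses Q_enc = ρ·d·A.
Flux = 2EA ⇒ E = |ρ|d/(2ε₀), independent of distance outside.
E = (9.18e-4)(0.0519)/(2·8.85×10^-12) = 2.69×10^6 N/C.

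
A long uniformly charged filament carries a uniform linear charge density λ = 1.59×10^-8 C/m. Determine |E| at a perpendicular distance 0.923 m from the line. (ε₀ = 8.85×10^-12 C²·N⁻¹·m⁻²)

|E| = 310 V/m

By cylindrical symmetry E is radial; use a coaxial Gaussian cylinder of radius 0.923 m and length L.
Q_enc = λL, so λ_enc = 1.59×10^-8 C/m.
Applying ∮E·dA = Q_enc/ε₀ with the end caps contributing no flux:
E = |λ_enc|/(2πε₀r) = (1.59×10^-8)/(2π·8.85×10^-12·0.923) = 310 N/C.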